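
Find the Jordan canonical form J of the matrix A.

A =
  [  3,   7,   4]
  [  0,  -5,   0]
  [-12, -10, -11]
J_2(-5) ⊕ J_1(-3)

The characteristic polynomial is
  det(x·I − A) = x^3 + 13*x^2 + 55*x + 75 = (x + 3)*(x + 5)^2

Eigenvalues and multiplicities (the geometric multiplicity of λ is n − rank(A − λI), which equals the number of Jordan blocks for λ):
  λ = -5: algebraic multiplicity = 2, geometric multiplicity = 1
  λ = -3: algebraic multiplicity = 1, geometric multiplicity = 1

Determining the block sizes for each eigenvalue:
  λ = -5: one block (gm = 1), so the single block has size am = 2 → block sizes [2]
  λ = -3: one block (gm = 1), so the single block has size am = 1 → block sizes [1]

Assembling the blocks gives a Jordan form
J =
  [-5,  1,  0]
  [ 0, -5,  0]
  [ 0,  0, -3]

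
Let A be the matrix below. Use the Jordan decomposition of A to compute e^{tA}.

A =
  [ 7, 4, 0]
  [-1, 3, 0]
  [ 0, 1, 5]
e^{tA} =
  [2*t*exp(5*t) + exp(5*t), 4*t*exp(5*t), 0]
  [-t*exp(5*t), -2*t*exp(5*t) + exp(5*t), 0]
  [-t^2*exp(5*t)/2, -t^2*exp(5*t) + t*exp(5*t), exp(5*t)]

Strategy: write A = P · J · P⁻¹ where J is a Jordan canonical form, so e^{tA} = P · e^{tJ} · P⁻¹, and e^{tJ} can be computed block-by-block.

A has Jordan form
J =
  [5, 1, 0]
  [0, 5, 1]
  [0, 0, 5]
(up to reordering of blocks).

Per-block formulas:
  For a 3×3 Jordan block J_3(5): exp(t · J_3(5)) = e^(5t)·(I + t·N + (t^2/2)·N^2), where N is the 3×3 nilpotent shift.

After assembling e^{tJ} and conjugating by P, we get:

e^{tA} =
  [2*t*exp(5*t) + exp(5*t), 4*t*exp(5*t), 0]
  [-t*exp(5*t), -2*t*exp(5*t) + exp(5*t), 0]
  [-t^2*exp(5*t)/2, -t^2*exp(5*t) + t*exp(5*t), exp(5*t)]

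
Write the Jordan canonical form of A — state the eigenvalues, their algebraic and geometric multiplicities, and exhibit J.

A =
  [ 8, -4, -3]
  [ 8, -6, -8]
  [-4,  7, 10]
J_3(4)

The characteristic polynomial is
  det(x·I − A) = x^3 - 12*x^2 + 48*x - 64 = (x - 4)^3

Eigenvalues and multiplicities (the geometric multiplicity of λ is n − rank(A − λI), which equals the number of Jordan blocks for λ):
  λ = 4: algebraic multiplicity = 3, geometric multiplicity = 1

Determining the block sizes for each eigenvalue:
  λ = 4: one block (gm = 1), so the single block has size am = 3 → block sizes [3]

Assembling the blocks gives a Jordan form
J =
  [4, 1, 0]
  [0, 4, 1]
  [0, 0, 4]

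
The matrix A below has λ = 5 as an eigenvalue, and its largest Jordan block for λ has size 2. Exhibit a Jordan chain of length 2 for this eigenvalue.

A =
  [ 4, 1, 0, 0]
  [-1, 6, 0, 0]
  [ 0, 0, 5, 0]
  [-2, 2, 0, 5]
A Jordan chain for λ = 5 of length 2:
v_1 = (-1, -1, 0, -2)ᵀ
v_2 = (1, 0, 0, 0)ᵀ

Let N = A − (5)·I. We want v_2 with N^2 v_2 = 0 but N^1 v_2 ≠ 0; then v_{j-1} := N · v_j for j = 2, …, 2.

Pick v_2 = (1, 0, 0, 0)ᵀ.
Then v_1 = N · v_2 = (-1, -1, 0, -2)ᵀ.

Sanity check: (A − (5)·I) v_1 = (0, 0, 0, 0)ᵀ = 0. ✓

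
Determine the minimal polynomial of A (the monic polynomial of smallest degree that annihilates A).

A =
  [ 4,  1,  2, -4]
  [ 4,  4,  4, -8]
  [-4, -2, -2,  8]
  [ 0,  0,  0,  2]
x^2 - 4*x + 4

The characteristic polynomial is χ_A(x) = (x - 2)^4, so the eigenvalues are known. The minimal polynomial is
  m_A(x) = Π_λ (x − λ)^{k_λ}
where k_λ is the size of the *largest* Jordan block for λ (equivalently, the smallest k with (A − λI)^k v = 0 for every generalised eigenvector v of λ).

  λ = 2: largest Jordan block has size 2, contributing (x − 2)^2

So m_A(x) = (x - 2)^2 = x^2 - 4*x + 4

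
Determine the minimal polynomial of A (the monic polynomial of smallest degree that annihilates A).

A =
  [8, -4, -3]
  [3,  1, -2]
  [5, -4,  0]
x^3 - 9*x^2 + 27*x - 27

The characteristic polynomial is χ_A(x) = (x - 3)^3, so the eigenvalues are known. The minimal polynomial is
  m_A(x) = Π_λ (x − λ)^{k_λ}
where k_λ is the size of the *largest* Jordan block for λ (equivalently, the smallest k with (A − λI)^k v = 0 for every generalised eigenvector v of λ).

  λ = 3: largest Jordan block has size 3, contributing (x − 3)^3

So m_A(x) = (x - 3)^3 = x^3 - 9*x^2 + 27*x - 27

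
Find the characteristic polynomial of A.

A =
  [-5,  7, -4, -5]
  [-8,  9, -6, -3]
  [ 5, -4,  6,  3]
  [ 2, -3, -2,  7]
x^4 - 17*x^3 + 108*x^2 - 304*x + 320

Expanding det(x·I − A) (e.g. by cofactor expansion or by noting that A is similar to its Jordan form J, which has the same characteristic polynomial as A) gives
  χ_A(x) = x^4 - 17*x^3 + 108*x^2 - 304*x + 320
which factors as (x - 5)*(x - 4)^3. The eigenvalues (with algebraic multiplicities) are λ = 4 with multiplicity 3, λ = 5 with multiplicity 1.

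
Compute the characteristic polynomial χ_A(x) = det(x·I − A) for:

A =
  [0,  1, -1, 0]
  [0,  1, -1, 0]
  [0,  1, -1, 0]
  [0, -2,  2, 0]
x^4

Expanding det(x·I − A) (e.g. by cofactor expansion or by noting that A is similar to its Jordan form J, which has the same characteristic polynomial as A) gives
  χ_A(x) = x^4
which factors as x^4. The eigenvalues (with algebraic multiplicities) are λ = 0 with multiplicity 4.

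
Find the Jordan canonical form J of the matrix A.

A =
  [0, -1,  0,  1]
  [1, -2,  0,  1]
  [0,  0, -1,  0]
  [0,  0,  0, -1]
J_2(-1) ⊕ J_1(-1) ⊕ J_1(-1)

The characteristic polynomial is
  det(x·I − A) = x^4 + 4*x^3 + 6*x^2 + 4*x + 1 = (x + 1)^4

Eigenvalues and multiplicities (the geometric multiplicity of λ is n − rank(A − λI), which equals the number of Jordan blocks for λ):
  λ = -1: algebraic multiplicity = 4, geometric multiplicity = 3

Determining the block sizes for each eigenvalue:
  λ = -1: 3 blocks summing to 4 forces exactly one block of size 2 and the rest size 1 → block sizes [2, 1, 1]

Assembling the blocks gives a Jordan form
J =
  [-1,  1,  0,  0]
  [ 0, -1,  0,  0]
  [ 0,  0, -1,  0]
  [ 0,  0,  0, -1]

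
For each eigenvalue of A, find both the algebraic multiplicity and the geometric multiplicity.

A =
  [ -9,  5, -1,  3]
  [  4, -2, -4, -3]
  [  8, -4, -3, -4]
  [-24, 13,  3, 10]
λ = -1: alg = 4, geom = 2

Step 1 — factor the characteristic polynomial to read off the algebraic multiplicities:
  χ_A(x) = (x + 1)^4

Step 2 — compute geometric multiplicities via the rank-nullity identity g(λ) = n − rank(A − λI):
  rank(A − (-1)·I) = 2, so dim ker(A − (-1)·I) = n − 2 = 2

Summary:
  λ = -1: algebraic multiplicity = 4, geometric multiplicity = 2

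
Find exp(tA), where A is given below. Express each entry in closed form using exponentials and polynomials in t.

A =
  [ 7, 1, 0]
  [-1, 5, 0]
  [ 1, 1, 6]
e^{tA} =
  [t*exp(6*t) + exp(6*t), t*exp(6*t), 0]
  [-t*exp(6*t), -t*exp(6*t) + exp(6*t), 0]
  [t*exp(6*t), t*exp(6*t), exp(6*t)]

Strategy: write A = P · J · P⁻¹ where J is a Jordan canonical form, so e^{tA} = P · e^{tJ} · P⁻¹, and e^{tJ} can be computed block-by-block.

A has Jordan form
J =
  [6, 1, 0]
  [0, 6, 0]
  [0, 0, 6]
(up to reordering of blocks).

Per-block formulas:
  For a 1×1 block at λ = 6: exp(t · [6]) = [e^(6t)].
  For a 2×2 Jordan block J_2(6): exp(t · J_2(6)) = e^(6t)·(I + t·N), where N is the 2×2 nilpotent shift.

After assembling e^{tJ} and conjugating by P, we get:

e^{tA} =
  [t*exp(6*t) + exp(6*t), t*exp(6*t), 0]
  [-t*exp(6*t), -t*exp(6*t) + exp(6*t), 0]
  [t*exp(6*t), t*exp(6*t), exp(6*t)]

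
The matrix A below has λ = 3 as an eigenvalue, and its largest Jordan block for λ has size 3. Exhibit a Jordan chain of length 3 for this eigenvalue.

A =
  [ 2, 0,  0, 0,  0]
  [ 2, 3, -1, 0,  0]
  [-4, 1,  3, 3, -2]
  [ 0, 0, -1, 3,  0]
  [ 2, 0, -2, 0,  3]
A Jordan chain for λ = 3 of length 3:
v_1 = (0, -1, 0, -1, -2)ᵀ
v_2 = (0, 0, 1, 0, 0)ᵀ
v_3 = (0, 1, 0, 0, 0)ᵀ

Let N = A − (3)·I. We want v_3 with N^3 v_3 = 0 but N^2 v_3 ≠ 0; then v_{j-1} := N · v_j for j = 3, …, 2.

Pick v_3 = (0, 1, 0, 0, 0)ᵀ.
Then v_2 = N · v_3 = (0, 0, 1, 0, 0)ᵀ.
Then v_1 = N · v_2 = (0, -1, 0, -1, -2)ᵀ.

Sanity check: (A − (3)·I) v_1 = (0, 0, 0, 0, 0)ᵀ = 0. ✓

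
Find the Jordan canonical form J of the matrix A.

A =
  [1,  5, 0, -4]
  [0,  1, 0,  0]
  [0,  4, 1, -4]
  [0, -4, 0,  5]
J_2(1) ⊕ J_1(1) ⊕ J_1(5)

The characteristic polynomial is
  det(x·I − A) = x^4 - 8*x^3 + 18*x^2 - 16*x + 5 = (x - 5)*(x - 1)^3

Eigenvalues and multiplicities (the geometric multiplicity of λ is n − rank(A − λI), which equals the number of Jordan blocks for λ):
  λ = 1: algebraic multiplicity = 3, geometric multiplicity = 2
  λ = 5: algebraic multiplicity = 1, geometric multiplicity = 1

Determining the block sizes for each eigenvalue:
  λ = 1: 2 blocks summing to 3 forces exactly one block of size 2 and the rest size 1 → block sizes [2, 1]
  λ = 5: one block (gm = 1), so the single block has size am = 1 → block sizes [1]

Assembling the blocks gives a Jordan form
J =
  [1, 1, 0, 0]
  [0, 1, 0, 0]
  [0, 0, 1, 0]
  [0, 0, 0, 5]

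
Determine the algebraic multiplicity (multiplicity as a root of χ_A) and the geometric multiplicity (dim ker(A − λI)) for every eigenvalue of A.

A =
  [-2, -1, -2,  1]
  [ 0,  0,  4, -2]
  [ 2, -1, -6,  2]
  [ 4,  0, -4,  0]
λ = -2: alg = 4, geom = 2

Step 1 — factor the characteristic polynomial to read off the algebraic multiplicities:
  χ_A(x) = (x + 2)^4

Step 2 — compute geometric multiplicities via the rank-nullity identity g(λ) = n − rank(A − λI):
  rank(A − (-2)·I) = 2, so dim ker(A − (-2)·I) = n − 2 = 2

Summary:
  λ = -2: algebraic multiplicity = 4, geometric multiplicity = 2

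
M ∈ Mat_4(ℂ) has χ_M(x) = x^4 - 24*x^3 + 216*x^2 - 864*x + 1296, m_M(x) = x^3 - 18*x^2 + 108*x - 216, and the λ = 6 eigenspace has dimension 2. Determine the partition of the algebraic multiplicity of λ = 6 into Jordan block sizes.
Block sizes for λ = 6: [3, 1]

Step 1 — from the characteristic polynomial, algebraic multiplicity of λ = 6 is 4. From dim ker(M − (6)·I) = 2, there are exactly 2 Jordan blocks for λ = 6.
Step 2 — from the minimal polynomial, the factor (x − 6)^3 tells us the largest block for λ = 6 has size 3.
Step 3 — with total size 4, 2 blocks, and largest block 3, the block sizes (in nonincreasing order) are [3, 1].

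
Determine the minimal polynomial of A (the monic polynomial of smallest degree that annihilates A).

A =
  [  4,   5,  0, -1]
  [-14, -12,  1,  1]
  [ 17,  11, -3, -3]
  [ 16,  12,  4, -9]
x^3 + 15*x^2 + 75*x + 125

The characteristic polynomial is χ_A(x) = (x + 5)^4, so the eigenvalues are known. The minimal polynomial is
  m_A(x) = Π_λ (x − λ)^{k_λ}
where k_λ is the size of the *largest* Jordan block for λ (equivalently, the smallest k with (A − λI)^k v = 0 for every generalised eigenvector v of λ).

  λ = -5: largest Jordan block has size 3, contributing (x + 5)^3

So m_A(x) = (x + 5)^3 = x^3 + 15*x^2 + 75*x + 125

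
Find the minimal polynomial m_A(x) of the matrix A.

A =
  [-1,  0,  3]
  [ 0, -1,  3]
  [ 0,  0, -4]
x^2 + 5*x + 4

The characteristic polynomial is χ_A(x) = (x + 1)^2*(x + 4), so the eigenvalues are known. The minimal polynomial is
  m_A(x) = Π_λ (x − λ)^{k_λ}
where k_λ is the size of the *largest* Jordan block for λ (equivalently, the smallest k with (A − λI)^k v = 0 for every generalised eigenvector v of λ).

  λ = -4: largest Jordan block has size 1, contributing (x + 4)
  λ = -1: largest Jordan block has size 1, contributing (x + 1)

So m_A(x) = (x + 1)*(x + 4) = x^2 + 5*x + 4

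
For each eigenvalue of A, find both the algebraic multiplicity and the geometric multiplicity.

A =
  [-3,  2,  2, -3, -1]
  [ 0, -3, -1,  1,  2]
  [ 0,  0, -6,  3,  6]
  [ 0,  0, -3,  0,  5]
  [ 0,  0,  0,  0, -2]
λ = -3: alg = 4, geom = 2; λ = -2: alg = 1, geom = 1

Step 1 — factor the characteristic polynomial to read off the algebraic multiplicities:
  χ_A(x) = (x + 2)*(x + 3)^4

Step 2 — compute geometric multiplicities via the rank-nullity identity g(λ) = n − rank(A − λI):
  rank(A − (-3)·I) = 3, so dim ker(A − (-3)·I) = n − 3 = 2
  rank(A − (-2)·I) = 4, so dim ker(A − (-2)·I) = n − 4 = 1

Summary:
  λ = -3: algebraic multiplicity = 4, geometric multiplicity = 2
  λ = -2: algebraic multiplicity = 1, geometric multiplicity = 1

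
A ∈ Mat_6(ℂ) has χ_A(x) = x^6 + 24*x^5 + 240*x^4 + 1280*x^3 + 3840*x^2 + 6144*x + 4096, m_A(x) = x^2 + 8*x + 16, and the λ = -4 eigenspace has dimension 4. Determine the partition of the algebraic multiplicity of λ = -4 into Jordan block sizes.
Block sizes for λ = -4: [2, 2, 1, 1]

Step 1 — from the characteristic polynomial, algebraic multiplicity of λ = -4 is 6. From dim ker(A − (-4)·I) = 4, there are exactly 4 Jordan blocks for λ = -4.
Step 2 — from the minimal polynomial, the factor (x + 4)^2 tells us the largest block for λ = -4 has size 2.
Step 3 — with total size 6, 4 blocks, and largest block 2, the block sizes (in nonincreasing order) are [2, 2, 1, 1].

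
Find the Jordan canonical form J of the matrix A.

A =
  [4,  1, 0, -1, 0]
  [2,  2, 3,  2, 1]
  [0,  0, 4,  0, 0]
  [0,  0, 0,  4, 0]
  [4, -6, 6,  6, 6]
J_3(4) ⊕ J_1(4) ⊕ J_1(4)

The characteristic polynomial is
  det(x·I − A) = x^5 - 20*x^4 + 160*x^3 - 640*x^2 + 1280*x - 1024 = (x - 4)^5

Eigenvalues and multiplicities (the geometric multiplicity of λ is n − rank(A − λI), which equals the number of Jordan blocks for λ):
  λ = 4: algebraic multiplicity = 5, geometric multiplicity = 3

Determining the block sizes for each eigenvalue:
  λ = 4: with am = 5 and gm = 3, the partition is not yet determined (e.g. several partitions of 5 into 3 parts exist). Let N = A − (4)·I. Computing rank(N^1) = 2, rank(N^2) = 1, rank(N^3) = 0; the number of blocks of size ≥ j is rank(N^{j−1}) − rank(N^j), giving [3, 1, 1]. So we have 1 block(s) of size 3, 2 block(s) of size 1 → block sizes [3, 1, 1]

Assembling the blocks gives a Jordan form
J =
  [4, 1, 0, 0, 0]
  [0, 4, 1, 0, 0]
  [0, 0, 4, 0, 0]
  [0, 0, 0, 4, 0]
  [0, 0, 0, 0, 4]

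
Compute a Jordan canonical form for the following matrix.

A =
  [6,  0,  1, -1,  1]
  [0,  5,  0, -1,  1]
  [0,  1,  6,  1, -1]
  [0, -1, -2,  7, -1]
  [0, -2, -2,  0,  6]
J_2(6) ⊕ J_2(6) ⊕ J_1(6)

The characteristic polynomial is
  det(x·I − A) = x^5 - 30*x^4 + 360*x^3 - 2160*x^2 + 6480*x - 7776 = (x - 6)^5

Eigenvalues and multiplicities (the geometric multiplicity of λ is n − rank(A − λI), which equals the number of Jordan blocks for λ):
  λ = 6: algebraic multiplicity = 5, geometric multiplicity = 3

Determining the block sizes for each eigenvalue:
  λ = 6: with am = 5 and gm = 3, the partition is not yet determined (e.g. several partitions of 5 into 3 parts exist). Let N = A − (6)·I. Computing rank(N^1) = 2, rank(N^2) = 0; the number of blocks of size ≥ j is rank(N^{j−1}) − rank(N^j), giving [3, 2]. So we have 2 block(s) of size 2, 1 block(s) of size 1 → block sizes [2, 2, 1]

Assembling the blocks gives a Jordan form
J =
  [6, 1, 0, 0, 0]
  [0, 6, 0, 0, 0]
  [0, 0, 6, 1, 0]
  [0, 0, 0, 6, 0]
  [0, 0, 0, 0, 6]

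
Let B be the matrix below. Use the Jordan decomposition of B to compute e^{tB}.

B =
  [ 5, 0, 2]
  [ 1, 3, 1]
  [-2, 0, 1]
e^{tB} =
  [2*t*exp(3*t) + exp(3*t), 0, 2*t*exp(3*t)]
  [t*exp(3*t), exp(3*t), t*exp(3*t)]
  [-2*t*exp(3*t), 0, -2*t*exp(3*t) + exp(3*t)]

Strategy: write B = P · J · P⁻¹ where J is a Jordan canonical form, so e^{tB} = P · e^{tJ} · P⁻¹, and e^{tJ} can be computed block-by-block.

B has Jordan form
J =
  [3, 1, 0]
  [0, 3, 0]
  [0, 0, 3]
(up to reordering of blocks).

Per-block formulas:
  For a 1×1 block at λ = 3: exp(t · [3]) = [e^(3t)].
  For a 2×2 Jordan block J_2(3): exp(t · J_2(3)) = e^(3t)·(I + t·N), where N is the 2×2 nilpotent shift.

After assembling e^{tJ} and conjugating by P, we get:

e^{tB} =
  [2*t*exp(3*t) + exp(3*t), 0, 2*t*exp(3*t)]
  [t*exp(3*t), exp(3*t), t*exp(3*t)]
  [-2*t*exp(3*t), 0, -2*t*exp(3*t) + exp(3*t)]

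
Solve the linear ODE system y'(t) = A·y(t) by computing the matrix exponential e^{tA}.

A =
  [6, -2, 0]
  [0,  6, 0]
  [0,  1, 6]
e^{tA} =
  [exp(6*t), -2*t*exp(6*t), 0]
  [0, exp(6*t), 0]
  [0, t*exp(6*t), exp(6*t)]

Strategy: write A = P · J · P⁻¹ where J is a Jordan canonical form, so e^{tA} = P · e^{tJ} · P⁻¹, and e^{tJ} can be computed block-by-block.

A has Jordan form
J =
  [6, 1, 0]
  [0, 6, 0]
  [0, 0, 6]
(up to reordering of blocks).

Per-block formulas:
  For a 1×1 block at λ = 6: exp(t · [6]) = [e^(6t)].
  For a 2×2 Jordan block J_2(6): exp(t · J_2(6)) = e^(6t)·(I + t·N), where N is the 2×2 nilpotent shift.

After assembling e^{tJ} and conjugating by P, we get:

e^{tA} =
  [exp(6*t), -2*t*exp(6*t), 0]
  [0, exp(6*t), 0]
  [0, t*exp(6*t), exp(6*t)]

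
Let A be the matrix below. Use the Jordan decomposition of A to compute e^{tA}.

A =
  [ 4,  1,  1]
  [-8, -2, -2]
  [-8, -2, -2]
e^{tA} =
  [4*t + 1, t, t]
  [-8*t, 1 - 2*t, -2*t]
  [-8*t, -2*t, 1 - 2*t]

Strategy: write A = P · J · P⁻¹ where J is a Jordan canonical form, so e^{tA} = P · e^{tJ} · P⁻¹, and e^{tJ} can be computed block-by-block.

A has Jordan form
J =
  [0, 1, 0]
  [0, 0, 0]
  [0, 0, 0]
(up to reordering of blocks).

Per-block formulas:
  For a 1×1 block at λ = 0: exp(t · [0]) = [e^(0t)].
  For a 2×2 Jordan block J_2(0): exp(t · J_2(0)) = e^(0t)·(I + t·N), where N is the 2×2 nilpotent shift.

After assembling e^{tJ} and conjugating by P, we get:

e^{tA} =
  [4*t + 1, t, t]
  [-8*t, 1 - 2*t, -2*t]
  [-8*t, -2*t, 1 - 2*t]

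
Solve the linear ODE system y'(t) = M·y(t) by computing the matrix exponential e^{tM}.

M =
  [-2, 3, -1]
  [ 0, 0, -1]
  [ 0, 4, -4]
e^{tM} =
  [exp(-2*t), t^2*exp(-2*t) + 3*t*exp(-2*t), -t^2*exp(-2*t)/2 - t*exp(-2*t)]
  [0, 2*t*exp(-2*t) + exp(-2*t), -t*exp(-2*t)]
  [0, 4*t*exp(-2*t), -2*t*exp(-2*t) + exp(-2*t)]

Strategy: write M = P · J · P⁻¹ where J is a Jordan canonical form, so e^{tM} = P · e^{tJ} · P⁻¹, and e^{tJ} can be computed block-by-block.

M has Jordan form
J =
  [-2,  1,  0]
  [ 0, -2,  1]
  [ 0,  0, -2]
(up to reordering of blocks).

Per-block formulas:
  For a 3×3 Jordan block J_3(-2): exp(t · J_3(-2)) = e^(-2t)·(I + t·N + (t^2/2)·N^2), where N is the 3×3 nilpotent shift.

After assembling e^{tJ} and conjugating by P, we get:

e^{tM} =
  [exp(-2*t), t^2*exp(-2*t) + 3*t*exp(-2*t), -t^2*exp(-2*t)/2 - t*exp(-2*t)]
  [0, 2*t*exp(-2*t) + exp(-2*t), -t*exp(-2*t)]
  [0, 4*t*exp(-2*t), -2*t*exp(-2*t) + exp(-2*t)]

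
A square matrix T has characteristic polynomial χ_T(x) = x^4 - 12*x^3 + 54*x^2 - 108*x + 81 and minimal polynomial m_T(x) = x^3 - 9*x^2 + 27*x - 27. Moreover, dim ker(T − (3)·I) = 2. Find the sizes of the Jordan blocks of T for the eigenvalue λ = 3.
Block sizes for λ = 3: [3, 1]

Step 1 — from the characteristic polynomial, algebraic multiplicity of λ = 3 is 4. From dim ker(T − (3)·I) = 2, there are exactly 2 Jordan blocks for λ = 3.
Step 2 — from the minimal polynomial, the factor (x − 3)^3 tells us the largest block for λ = 3 has size 3.
Step 3 — with total size 4, 2 blocks, and largest block 3, the block sizes (in nonincreasing order) are [3, 1].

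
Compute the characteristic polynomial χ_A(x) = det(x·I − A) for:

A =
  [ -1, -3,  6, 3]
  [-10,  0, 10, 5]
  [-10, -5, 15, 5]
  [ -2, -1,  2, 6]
x^4 - 20*x^3 + 150*x^2 - 500*x + 625

Expanding det(x·I − A) (e.g. by cofactor expansion or by noting that A is similar to its Jordan form J, which has the same characteristic polynomial as A) gives
  χ_A(x) = x^4 - 20*x^3 + 150*x^2 - 500*x + 625
which factors as (x - 5)^4. The eigenvalues (with algebraic multiplicities) are λ = 5 with multiplicity 4.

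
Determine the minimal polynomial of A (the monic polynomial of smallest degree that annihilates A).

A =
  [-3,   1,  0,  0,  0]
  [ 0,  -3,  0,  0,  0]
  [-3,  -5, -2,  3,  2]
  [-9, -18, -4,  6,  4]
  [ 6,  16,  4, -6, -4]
x^4 + 6*x^3 + 9*x^2

The characteristic polynomial is χ_A(x) = x^3*(x + 3)^2, so the eigenvalues are known. The minimal polynomial is
  m_A(x) = Π_λ (x − λ)^{k_λ}
where k_λ is the size of the *largest* Jordan block for λ (equivalently, the smallest k with (A − λI)^k v = 0 for every generalised eigenvector v of λ).

  λ = -3: largest Jordan block has size 2, contributing (x + 3)^2
  λ = 0: largest Jordan block has size 2, contributing (x − 0)^2

So m_A(x) = x^2*(x + 3)^2 = x^4 + 6*x^3 + 9*x^2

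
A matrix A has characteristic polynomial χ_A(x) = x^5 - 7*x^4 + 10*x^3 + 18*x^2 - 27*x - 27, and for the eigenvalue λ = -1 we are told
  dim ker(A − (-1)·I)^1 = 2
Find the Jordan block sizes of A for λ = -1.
Block sizes for λ = -1: [1, 1]

From the dimensions of kernels of powers, the number of Jordan blocks of size at least j is d_j − d_{j−1} where d_j = dim ker(N^j) (with d_0 = 0). Computing the differences gives [2].
The number of blocks of size exactly k is (#blocks of size ≥ k) − (#blocks of size ≥ k + 1), so the partition is: 2 block(s) of size 1.
In nonincreasing order the block sizes are [1, 1].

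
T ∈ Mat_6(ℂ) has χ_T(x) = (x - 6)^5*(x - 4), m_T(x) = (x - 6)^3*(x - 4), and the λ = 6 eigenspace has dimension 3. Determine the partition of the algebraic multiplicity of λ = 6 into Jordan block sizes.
Block sizes for λ = 6: [3, 1, 1]

Step 1 — from the characteristic polynomial, algebraic multiplicity of λ = 6 is 5. From dim ker(T − (6)·I) = 3, there are exactly 3 Jordan blocks for λ = 6.
Step 2 — from the minimal polynomial, the factor (x − 6)^3 tells us the largest block for λ = 6 has size 3.
Step 3 — with total size 5, 3 blocks, and largest block 3, the block sizes (in nonincreasing order) are [3, 1, 1].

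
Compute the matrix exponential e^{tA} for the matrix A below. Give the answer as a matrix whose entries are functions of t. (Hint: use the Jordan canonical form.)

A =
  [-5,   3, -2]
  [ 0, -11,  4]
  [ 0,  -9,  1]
e^{tA} =
  [exp(-5*t), 3*t*exp(-5*t), -2*t*exp(-5*t)]
  [0, -6*t*exp(-5*t) + exp(-5*t), 4*t*exp(-5*t)]
  [0, -9*t*exp(-5*t), 6*t*exp(-5*t) + exp(-5*t)]

Strategy: write A = P · J · P⁻¹ where J is a Jordan canonical form, so e^{tA} = P · e^{tJ} · P⁻¹, and e^{tJ} can be computed block-by-block.

A has Jordan form
J =
  [-5,  1,  0]
  [ 0, -5,  0]
  [ 0,  0, -5]
(up to reordering of blocks).

Per-block formulas:
  For a 2×2 Jordan block J_2(-5): exp(t · J_2(-5)) = e^(-5t)·(I + t·N), where N is the 2×2 nilpotent shift.
  For a 1×1 block at λ = -5: exp(t · [-5]) = [e^(-5t)].

After assembling e^{tJ} and conjugating by P, we get:

e^{tA} =
  [exp(-5*t), 3*t*exp(-5*t), -2*t*exp(-5*t)]
  [0, -6*t*exp(-5*t) + exp(-5*t), 4*t*exp(-5*t)]
  [0, -9*t*exp(-5*t), 6*t*exp(-5*t) + exp(-5*t)]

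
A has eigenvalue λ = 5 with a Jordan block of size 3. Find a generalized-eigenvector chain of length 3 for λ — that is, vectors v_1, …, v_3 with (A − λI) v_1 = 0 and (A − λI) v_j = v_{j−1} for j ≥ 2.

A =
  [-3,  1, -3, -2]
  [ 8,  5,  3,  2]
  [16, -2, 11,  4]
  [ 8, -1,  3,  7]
A Jordan chain for λ = 5 of length 3:
v_1 = (8, 0, -16, -8)ᵀ
v_2 = (-8, 8, 16, 8)ᵀ
v_3 = (1, 0, 0, 0)ᵀ

Let N = A − (5)·I. We want v_3 with N^3 v_3 = 0 but N^2 v_3 ≠ 0; then v_{j-1} := N · v_j for j = 3, …, 2.

Pick v_3 = (1, 0, 0, 0)ᵀ.
Then v_2 = N · v_3 = (-8, 8, 16, 8)ᵀ.
Then v_1 = N · v_2 = (8, 0, -16, -8)ᵀ.

Sanity check: (A − (5)·I) v_1 = (0, 0, 0, 0)ᵀ = 0. ✓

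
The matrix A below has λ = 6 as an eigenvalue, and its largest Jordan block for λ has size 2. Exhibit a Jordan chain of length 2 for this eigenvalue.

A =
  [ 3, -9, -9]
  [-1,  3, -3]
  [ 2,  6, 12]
A Jordan chain for λ = 6 of length 2:
v_1 = (-3, -1, 2)ᵀ
v_2 = (1, 0, 0)ᵀ

Let N = A − (6)·I. We want v_2 with N^2 v_2 = 0 but N^1 v_2 ≠ 0; then v_{j-1} := N · v_j for j = 2, …, 2.

Pick v_2 = (1, 0, 0)ᵀ.
Then v_1 = N · v_2 = (-3, -1, 2)ᵀ.

Sanity check: (A − (6)·I) v_1 = (0, 0, 0)ᵀ = 0. ✓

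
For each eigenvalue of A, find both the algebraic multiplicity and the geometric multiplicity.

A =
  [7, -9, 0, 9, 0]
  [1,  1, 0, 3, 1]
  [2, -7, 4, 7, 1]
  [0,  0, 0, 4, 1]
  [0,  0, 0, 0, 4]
λ = 4: alg = 5, geom = 2

Step 1 — factor the characteristic polynomial to read off the algebraic multiplicities:
  χ_A(x) = (x - 4)^5

Step 2 — compute geometric multiplicities via the rank-nullity identity g(λ) = n − rank(A − λI):
  rank(A − (4)·I) = 3, so dim ker(A − (4)·I) = n − 3 = 2

Summary:
  λ = 4: algebraic multiplicity = 5, geometric multiplicity = 2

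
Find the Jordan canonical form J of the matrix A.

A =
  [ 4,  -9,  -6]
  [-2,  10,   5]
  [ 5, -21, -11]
J_3(1)

The characteristic polynomial is
  det(x·I − A) = x^3 - 3*x^2 + 3*x - 1 = (x - 1)^3

Eigenvalues and multiplicities (the geometric multiplicity of λ is n − rank(A − λI), which equals the number of Jordan blocks for λ):
  λ = 1: algebraic multiplicity = 3, geometric multiplicity = 1

Determining the block sizes for each eigenvalue:
  λ = 1: one block (gm = 1), so the single block has size am = 3 → block sizes [3]

Assembling the blocks gives a Jordan form
J =
  [1, 1, 0]
  [0, 1, 1]
  [0, 0, 1]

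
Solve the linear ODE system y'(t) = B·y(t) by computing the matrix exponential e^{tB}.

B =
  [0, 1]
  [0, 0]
e^{tB} =
  [1, t]
  [0, 1]

Strategy: write B = P · J · P⁻¹ where J is a Jordan canonical form, so e^{tB} = P · e^{tJ} · P⁻¹, and e^{tJ} can be computed block-by-block.

B has Jordan form
J =
  [0, 1]
  [0, 0]
(up to reordering of blocks).

Per-block formulas:
  For a 2×2 Jordan block J_2(0): exp(t · J_2(0)) = e^(0t)·(I + t·N), where N is the 2×2 nilpotent shift.

After assembling e^{tJ} and conjugating by P, we get:

e^{tB} =
  [1, t]
  [0, 1]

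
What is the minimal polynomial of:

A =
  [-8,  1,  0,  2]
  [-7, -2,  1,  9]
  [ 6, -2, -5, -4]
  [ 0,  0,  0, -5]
x^3 + 15*x^2 + 75*x + 125

The characteristic polynomial is χ_A(x) = (x + 5)^4, so the eigenvalues are known. The minimal polynomial is
  m_A(x) = Π_λ (x − λ)^{k_λ}
where k_λ is the size of the *largest* Jordan block for λ (equivalently, the smallest k with (A − λI)^k v = 0 for every generalised eigenvector v of λ).

  λ = -5: largest Jordan block has size 3, contributing (x + 5)^3

So m_A(x) = (x + 5)^3 = x^3 + 15*x^2 + 75*x + 125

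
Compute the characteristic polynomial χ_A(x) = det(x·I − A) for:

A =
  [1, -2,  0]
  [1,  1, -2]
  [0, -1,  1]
x^3 - 3*x^2 + 3*x - 1

Expanding det(x·I − A) (e.g. by cofactor expansion or by noting that A is similar to its Jordan form J, which has the same characteristic polynomial as A) gives
  χ_A(x) = x^3 - 3*x^2 + 3*x - 1
which factors as (x - 1)^3. The eigenvalues (with algebraic multiplicities) are λ = 1 with multiplicity 3.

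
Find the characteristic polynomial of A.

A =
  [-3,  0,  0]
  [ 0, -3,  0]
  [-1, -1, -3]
x^3 + 9*x^2 + 27*x + 27

Expanding det(x·I − A) (e.g. by cofactor expansion or by noting that A is similar to its Jordan form J, which has the same characteristic polynomial as A) gives
  χ_A(x) = x^3 + 9*x^2 + 27*x + 27
which factors as (x + 3)^3. The eigenvalues (with algebraic multiplicities) are λ = -3 with multiplicity 3.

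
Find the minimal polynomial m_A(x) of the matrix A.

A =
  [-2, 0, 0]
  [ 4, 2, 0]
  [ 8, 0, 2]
x^2 - 4

The characteristic polynomial is χ_A(x) = (x - 2)^2*(x + 2), so the eigenvalues are known. The minimal polynomial is
  m_A(x) = Π_λ (x − λ)^{k_λ}
where k_λ is the size of the *largest* Jordan block for λ (equivalently, the smallest k with (A − λI)^k v = 0 for every generalised eigenvector v of λ).

  λ = -2: largest Jordan block has size 1, contributing (x + 2)
  λ = 2: largest Jordan block has size 1, contributing (x − 2)

So m_A(x) = (x - 2)*(x + 2) = x^2 - 4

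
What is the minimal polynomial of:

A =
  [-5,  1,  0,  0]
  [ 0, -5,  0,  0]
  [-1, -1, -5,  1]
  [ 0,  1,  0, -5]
x^2 + 10*x + 25

The characteristic polynomial is χ_A(x) = (x + 5)^4, so the eigenvalues are known. The minimal polynomial is
  m_A(x) = Π_λ (x − λ)^{k_λ}
where k_λ is the size of the *largest* Jordan block for λ (equivalently, the smallest k with (A − λI)^k v = 0 for every generalised eigenvector v of λ).

  λ = -5: largest Jordan block has size 2, contributing (x + 5)^2

So m_A(x) = (x + 5)^2 = x^2 + 10*x + 25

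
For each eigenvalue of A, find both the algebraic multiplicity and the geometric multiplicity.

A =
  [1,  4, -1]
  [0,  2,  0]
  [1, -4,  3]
λ = 2: alg = 3, geom = 2

Step 1 — factor the characteristic polynomial to read off the algebraic multiplicities:
  χ_A(x) = (x - 2)^3

Step 2 — compute geometric multiplicities via the rank-nullity identity g(λ) = n − rank(A − λI):
  rank(A − (2)·I) = 1, so dim ker(A − (2)·I) = n − 1 = 2

Summary:
  λ = 2: algebraic multiplicity = 3, geometric multiplicity = 2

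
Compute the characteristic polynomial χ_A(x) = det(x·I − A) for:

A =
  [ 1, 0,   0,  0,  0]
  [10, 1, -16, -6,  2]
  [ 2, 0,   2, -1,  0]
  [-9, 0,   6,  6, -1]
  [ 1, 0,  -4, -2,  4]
x^5 - 14*x^4 + 73*x^3 - 172*x^2 + 176*x - 64

Expanding det(x·I − A) (e.g. by cofactor expansion or by noting that A is similar to its Jordan form J, which has the same characteristic polynomial as A) gives
  χ_A(x) = x^5 - 14*x^4 + 73*x^3 - 172*x^2 + 176*x - 64
which factors as (x - 4)^3*(x - 1)^2. The eigenvalues (with algebraic multiplicities) are λ = 1 with multiplicity 2, λ = 4 with multiplicity 3.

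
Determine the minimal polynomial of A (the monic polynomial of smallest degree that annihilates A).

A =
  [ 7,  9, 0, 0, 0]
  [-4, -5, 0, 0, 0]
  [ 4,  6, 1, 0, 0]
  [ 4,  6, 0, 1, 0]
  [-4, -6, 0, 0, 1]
x^2 - 2*x + 1

The characteristic polynomial is χ_A(x) = (x - 1)^5, so the eigenvalues are known. The minimal polynomial is
  m_A(x) = Π_λ (x − λ)^{k_λ}
where k_λ is the size of the *largest* Jordan block for λ (equivalently, the smallest k with (A − λI)^k v = 0 for every generalised eigenvector v of λ).

  λ = 1: largest Jordan block has size 2, contributing (x − 1)^2

So m_A(x) = (x - 1)^2 = x^2 - 2*x + 1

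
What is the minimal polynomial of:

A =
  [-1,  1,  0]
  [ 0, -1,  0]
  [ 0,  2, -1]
x^2 + 2*x + 1

The characteristic polynomial is χ_A(x) = (x + 1)^3, so the eigenvalues are known. The minimal polynomial is
  m_A(x) = Π_λ (x − λ)^{k_λ}
where k_λ is the size of the *largest* Jordan block for λ (equivalently, the smallest k with (A − λI)^k v = 0 for every generalised eigenvector v of λ).

  λ = -1: largest Jordan block has size 2, contributing (x + 1)^2

So m_A(x) = (x + 1)^2 = x^2 + 2*x + 1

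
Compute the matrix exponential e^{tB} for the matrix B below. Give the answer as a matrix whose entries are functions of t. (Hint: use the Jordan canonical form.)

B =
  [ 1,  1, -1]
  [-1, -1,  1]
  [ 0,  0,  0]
e^{tB} =
  [t + 1, t, -t]
  [-t, 1 - t, t]
  [0, 0, 1]

Strategy: write B = P · J · P⁻¹ where J is a Jordan canonical form, so e^{tB} = P · e^{tJ} · P⁻¹, and e^{tJ} can be computed block-by-block.

B has Jordan form
J =
  [0, 1, 0]
  [0, 0, 0]
  [0, 0, 0]
(up to reordering of blocks).

Per-block formulas:
  For a 2×2 Jordan block J_2(0): exp(t · J_2(0)) = e^(0t)·(I + t·N), where N is the 2×2 nilpotent shift.
  For a 1×1 block at λ = 0: exp(t · [0]) = [e^(0t)].

After assembling e^{tJ} and conjugating by P, we get:

e^{tB} =
  [t + 1, t, -t]
  [-t, 1 - t, t]
  [0, 0, 1]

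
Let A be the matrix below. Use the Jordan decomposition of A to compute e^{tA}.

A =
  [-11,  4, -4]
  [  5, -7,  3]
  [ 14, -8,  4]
e^{tA} =
  [-6*t*exp(-5*t) + exp(-5*t), 4*t*exp(-5*t), -4*t*exp(-5*t)]
  [3*t*exp(-5*t) + 2*exp(-4*t) - 2*exp(-5*t), -2*t*exp(-5*t) + exp(-5*t), 2*t*exp(-5*t) + exp(-4*t) - exp(-5*t)]
  [12*t*exp(-5*t) + 2*exp(-4*t) - 2*exp(-5*t), -8*t*exp(-5*t), 8*t*exp(-5*t) + exp(-4*t)]

Strategy: write A = P · J · P⁻¹ where J is a Jordan canonical form, so e^{tA} = P · e^{tJ} · P⁻¹, and e^{tJ} can be computed block-by-block.

A has Jordan form
J =
  [-5,  1,  0]
  [ 0, -5,  0]
  [ 0,  0, -4]
(up to reordering of blocks).

Per-block formulas:
  For a 2×2 Jordan block J_2(-5): exp(t · J_2(-5)) = e^(-5t)·(I + t·N), where N is the 2×2 nilpotent shift.
  For a 1×1 block at λ = -4: exp(t · [-4]) = [e^(-4t)].

After assembling e^{tJ} and conjugating by P, we get:

e^{tA} =
  [-6*t*exp(-5*t) + exp(-5*t), 4*t*exp(-5*t), -4*t*exp(-5*t)]
  [3*t*exp(-5*t) + 2*exp(-4*t) - 2*exp(-5*t), -2*t*exp(-5*t) + exp(-5*t), 2*t*exp(-5*t) + exp(-4*t) - exp(-5*t)]
  [12*t*exp(-5*t) + 2*exp(-4*t) - 2*exp(-5*t), -8*t*exp(-5*t), 8*t*exp(-5*t) + exp(-4*t)]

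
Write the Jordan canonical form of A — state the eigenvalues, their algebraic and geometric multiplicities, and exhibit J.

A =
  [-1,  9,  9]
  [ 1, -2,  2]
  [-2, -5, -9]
J_3(-4)

The characteristic polynomial is
  det(x·I − A) = x^3 + 12*x^2 + 48*x + 64 = (x + 4)^3

Eigenvalues and multiplicities (the geometric multiplicity of λ is n − rank(A − λI), which equals the number of Jordan blocks for λ):
  λ = -4: algebraic multiplicity = 3, geometric multiplicity = 1

Determining the block sizes for each eigenvalue:
  λ = -4: one block (gm = 1), so the single block has size am = 3 → block sizes [3]

Assembling the blocks gives a Jordan form
J =
  [-4,  1,  0]
  [ 0, -4,  1]
  [ 0,  0, -4]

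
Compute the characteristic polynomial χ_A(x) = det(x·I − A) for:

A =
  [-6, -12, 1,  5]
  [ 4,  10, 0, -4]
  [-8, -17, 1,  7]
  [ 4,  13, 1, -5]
x^4

Expanding det(x·I − A) (e.g. by cofactor expansion or by noting that A is similar to its Jordan form J, which has the same characteristic polynomial as A) gives
  χ_A(x) = x^4
which factors as x^4. The eigenvalues (with algebraic multiplicities) are λ = 0 with multiplicity 4.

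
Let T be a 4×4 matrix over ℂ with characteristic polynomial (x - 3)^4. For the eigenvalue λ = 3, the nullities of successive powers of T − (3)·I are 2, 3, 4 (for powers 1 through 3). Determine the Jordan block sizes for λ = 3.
Block sizes for λ = 3: [3, 1]

From the dimensions of kernels of powers, the number of Jordan blocks of size at least j is d_j − d_{j−1} where d_j = dim ker(N^j) (with d_0 = 0). Computing the differences gives [2, 1, 1].
The number of blocks of size exactly k is (#blocks of size ≥ k) − (#blocks of size ≥ k + 1), so the partition is: 1 block(s) of size 1, 1 block(s) of size 3.
In nonincreasing order the block sizes are [3, 1].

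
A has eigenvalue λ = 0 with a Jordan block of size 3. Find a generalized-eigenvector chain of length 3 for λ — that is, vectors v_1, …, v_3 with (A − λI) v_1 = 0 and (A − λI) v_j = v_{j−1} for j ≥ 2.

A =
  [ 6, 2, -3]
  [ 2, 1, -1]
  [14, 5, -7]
A Jordan chain for λ = 0 of length 3:
v_1 = (-2, 0, -4)ᵀ
v_2 = (6, 2, 14)ᵀ
v_3 = (1, 0, 0)ᵀ

Let N = A − (0)·I. We want v_3 with N^3 v_3 = 0 but N^2 v_3 ≠ 0; then v_{j-1} := N · v_j for j = 3, …, 2.

Pick v_3 = (1, 0, 0)ᵀ.
Then v_2 = N · v_3 = (6, 2, 14)ᵀ.
Then v_1 = N · v_2 = (-2, 0, -4)ᵀ.

Sanity check: (A − (0)·I) v_1 = (0, 0, 0)ᵀ = 0. ✓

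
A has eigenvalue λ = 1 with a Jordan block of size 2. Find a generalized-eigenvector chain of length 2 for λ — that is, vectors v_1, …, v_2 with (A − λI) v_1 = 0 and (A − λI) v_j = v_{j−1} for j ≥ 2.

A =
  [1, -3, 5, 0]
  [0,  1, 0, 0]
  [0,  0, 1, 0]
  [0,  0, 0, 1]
A Jordan chain for λ = 1 of length 2:
v_1 = (-3, 0, 0, 0)ᵀ
v_2 = (0, 1, 0, 0)ᵀ

Let N = A − (1)·I. We want v_2 with N^2 v_2 = 0 but N^1 v_2 ≠ 0; then v_{j-1} := N · v_j for j = 2, …, 2.

Pick v_2 = (0, 1, 0, 0)ᵀ.
Then v_1 = N · v_2 = (-3, 0, 0, 0)ᵀ.

Sanity check: (A − (1)·I) v_1 = (0, 0, 0, 0)ᵀ = 0. ✓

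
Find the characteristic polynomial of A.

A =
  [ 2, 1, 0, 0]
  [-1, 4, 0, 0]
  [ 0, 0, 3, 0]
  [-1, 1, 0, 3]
x^4 - 12*x^3 + 54*x^2 - 108*x + 81

Expanding det(x·I − A) (e.g. by cofactor expansion or by noting that A is similar to its Jordan form J, which has the same characteristic polynomial as A) gives
  χ_A(x) = x^4 - 12*x^3 + 54*x^2 - 108*x + 81
which factors as (x - 3)^4. The eigenvalues (with algebraic multiplicities) are λ = 3 with multiplicity 4.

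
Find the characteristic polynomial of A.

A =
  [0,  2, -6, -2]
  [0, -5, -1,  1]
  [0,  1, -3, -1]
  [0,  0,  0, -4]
x^4 + 12*x^3 + 48*x^2 + 64*x

Expanding det(x·I − A) (e.g. by cofactor expansion or by noting that A is similar to its Jordan form J, which has the same characteristic polynomial as A) gives
  χ_A(x) = x^4 + 12*x^3 + 48*x^2 + 64*x
which factors as x*(x + 4)^3. The eigenvalues (with algebraic multiplicities) are λ = -4 with multiplicity 3, λ = 0 with multiplicity 1.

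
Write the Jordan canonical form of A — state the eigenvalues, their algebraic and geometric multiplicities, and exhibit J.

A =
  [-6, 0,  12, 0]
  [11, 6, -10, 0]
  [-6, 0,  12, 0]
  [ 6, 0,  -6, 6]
J_1(0) ⊕ J_2(6) ⊕ J_1(6)

The characteristic polynomial is
  det(x·I − A) = x^4 - 18*x^3 + 108*x^2 - 216*x = x*(x - 6)^3

Eigenvalues and multiplicities (the geometric multiplicity of λ is n − rank(A − λI), which equals the number of Jordan blocks for λ):
  λ = 0: algebraic multiplicity = 1, geometric multiplicity = 1
  λ = 6: algebraic multiplicity = 3, geometric multiplicity = 2

Determining the block sizes for each eigenvalue:
  λ = 0: one block (gm = 1), so the single block has size am = 1 → block sizes [1]
  λ = 6: 2 blocks summing to 3 forces exactly one block of size 2 and the rest size 1 → block sizes [2, 1]

Assembling the blocks gives a Jordan form
J =
  [0, 0, 0, 0]
  [0, 6, 1, 0]
  [0, 0, 6, 0]
  [0, 0, 0, 6]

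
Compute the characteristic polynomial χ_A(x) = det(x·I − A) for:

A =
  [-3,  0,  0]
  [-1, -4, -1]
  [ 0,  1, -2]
x^3 + 9*x^2 + 27*x + 27

Expanding det(x·I − A) (e.g. by cofactor expansion or by noting that A is similar to its Jordan form J, which has the same characteristic polynomial as A) gives
  χ_A(x) = x^3 + 9*x^2 + 27*x + 27
which factors as (x + 3)^3. The eigenvalues (with algebraic multiplicities) are λ = -3 with multiplicity 3.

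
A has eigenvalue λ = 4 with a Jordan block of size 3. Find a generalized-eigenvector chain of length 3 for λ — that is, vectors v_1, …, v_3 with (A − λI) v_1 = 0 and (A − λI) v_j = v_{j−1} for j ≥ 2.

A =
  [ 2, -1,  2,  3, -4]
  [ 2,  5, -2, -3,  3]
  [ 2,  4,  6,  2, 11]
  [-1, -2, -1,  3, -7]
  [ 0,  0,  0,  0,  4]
A Jordan chain for λ = 4 of length 3:
v_1 = (3, -3, 6, -3, 0)ᵀ
v_2 = (-2, 2, 2, -1, 0)ᵀ
v_3 = (1, 0, 0, 0, 0)ᵀ

Let N = A − (4)·I. We want v_3 with N^3 v_3 = 0 but N^2 v_3 ≠ 0; then v_{j-1} := N · v_j for j = 3, …, 2.

Pick v_3 = (1, 0, 0, 0, 0)ᵀ.
Then v_2 = N · v_3 = (-2, 2, 2, -1, 0)ᵀ.
Then v_1 = N · v_2 = (3, -3, 6, -3, 0)ᵀ.

Sanity check: (A − (4)·I) v_1 = (0, 0, 0, 0, 0)ᵀ = 0. ✓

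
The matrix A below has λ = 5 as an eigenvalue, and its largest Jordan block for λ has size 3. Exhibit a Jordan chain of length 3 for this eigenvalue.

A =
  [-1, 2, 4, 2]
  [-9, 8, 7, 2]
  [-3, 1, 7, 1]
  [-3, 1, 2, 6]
A Jordan chain for λ = 5 of length 3:
v_1 = (2, 3, 1, 1)ᵀ
v_2 = (4, 7, 2, 2)ᵀ
v_3 = (0, 0, 1, 0)ᵀ

Let N = A − (5)·I. We want v_3 with N^3 v_3 = 0 but N^2 v_3 ≠ 0; then v_{j-1} := N · v_j for j = 3, …, 2.

Pick v_3 = (0, 0, 1, 0)ᵀ.
Then v_2 = N · v_3 = (4, 7, 2, 2)ᵀ.
Then v_1 = N · v_2 = (2, 3, 1, 1)ᵀ.

Sanity check: (A − (5)·I) v_1 = (0, 0, 0, 0)ᵀ = 0. ✓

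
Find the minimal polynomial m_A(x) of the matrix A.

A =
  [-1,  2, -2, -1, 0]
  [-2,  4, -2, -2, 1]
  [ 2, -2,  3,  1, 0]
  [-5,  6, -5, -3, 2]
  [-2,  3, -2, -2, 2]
x^3 - 3*x^2 + 3*x - 1

The characteristic polynomial is χ_A(x) = (x - 1)^5, so the eigenvalues are known. The minimal polynomial is
  m_A(x) = Π_λ (x − λ)^{k_λ}
where k_λ is the size of the *largest* Jordan block for λ (equivalently, the smallest k with (A − λI)^k v = 0 for every generalised eigenvector v of λ).

  λ = 1: largest Jordan block has size 3, contributing (x − 1)^3

So m_A(x) = (x - 1)^3 = x^3 - 3*x^2 + 3*x - 1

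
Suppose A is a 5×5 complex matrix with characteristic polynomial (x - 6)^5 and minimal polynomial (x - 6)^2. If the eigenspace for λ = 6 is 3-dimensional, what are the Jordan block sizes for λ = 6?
Block sizes for λ = 6: [2, 2, 1]

Step 1 — from the characteristic polynomial, algebraic multiplicity of λ = 6 is 5. From dim ker(A − (6)·I) = 3, there are exactly 3 Jordan blocks for λ = 6.
Step 2 — from the minimal polynomial, the factor (x − 6)^2 tells us the largest block for λ = 6 has size 2.
Step 3 — with total size 5, 3 blocks, and largest block 2, the block sizes (in nonincreasing order) are [2, 2, 1].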